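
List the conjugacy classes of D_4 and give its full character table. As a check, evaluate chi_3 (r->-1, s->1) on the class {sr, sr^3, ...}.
Conjugacy classes: {e} of size 1, {r^2} of size 1, {r^1, r^3} of size 2, {s, sr^2, ...} of size 2, {sr, sr^3, ...} of size 2.
Character table:
  irrep \ class              {e} (size 1)  {r^2} (size 1)  {r^1, r^3} (size 2)  {s, sr^2, ...} (size 2)  {sr, sr^3, ...} (size 2)
  chi_1 (triv)               1             1               1                    1                        1                       
  chi_2 (sign: r->1, s->-1)  1             1               1                    -1                       -1                      
  chi_3 (r->-1, s->1)        1             1               -1                   1                        -1                      
  chi_4 (r->-1, s->-1)       1             1               -1                   -1                       1                       
  chi_5 (2d, j=1)            2             -2              0                    0                        0                       

Spot check: chi_3 (r->-1, s->1) on {sr, sr^3, ...} = -1.

Proof sketch: D_4 has order 2*4 = 8 with 5 conjugacy classes, hence 5 irreducibles. Sum of squared dims 1 + 1 + 1 + 1 + 4 = 8 = |G|. Linear characters come from the abelianisation; the 2-dimensional irreps have character r^k -> 2*cos(2*pi*j*k/4), reflections -> 0.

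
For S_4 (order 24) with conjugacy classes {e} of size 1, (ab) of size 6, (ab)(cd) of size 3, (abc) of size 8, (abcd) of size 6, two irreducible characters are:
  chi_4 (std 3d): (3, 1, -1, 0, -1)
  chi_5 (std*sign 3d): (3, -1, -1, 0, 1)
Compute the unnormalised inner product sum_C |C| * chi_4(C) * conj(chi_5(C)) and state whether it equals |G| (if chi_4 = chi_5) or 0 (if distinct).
Sum = 0; so <chi_4, chi_5> = 0 (distinct irreducibles are orthogonal).

Details: Compute term by term over conjugacy classes (|C| * chi_4(C) * conj(chi_5(C))):
  1*(3)*conj(3) + 6*(1)*conj(-1) + 3*(-1)*conj(-1) + 8*(0)*conj(0) + 6*(-1)*conj(1)
  = (9) + (-6) + (3) + (0) + (-6)
  = 0.
Dividing by |G| = 24 gives 0/24 = 0, matching the row-orthogonality relation <chi_4, chi_5> = [chi_4 = chi_5].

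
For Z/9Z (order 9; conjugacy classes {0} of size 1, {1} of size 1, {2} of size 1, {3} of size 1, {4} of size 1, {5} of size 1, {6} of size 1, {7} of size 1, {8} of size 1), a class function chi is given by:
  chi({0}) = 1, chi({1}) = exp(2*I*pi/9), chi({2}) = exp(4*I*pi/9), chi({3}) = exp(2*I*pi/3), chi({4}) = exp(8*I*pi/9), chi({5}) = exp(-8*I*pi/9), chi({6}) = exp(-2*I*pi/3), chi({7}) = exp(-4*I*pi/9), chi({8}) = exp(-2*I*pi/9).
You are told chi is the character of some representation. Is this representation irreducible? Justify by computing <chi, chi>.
Irreducible: <chi, chi> = 1.

Proof sketch: <chi, chi> = (1/|G|) sum_C |C| * |chi(C)|^2 = (1/9)[1*|1|^2 + 1*|exp(2*I*pi/9)|^2 + 1*|exp(4*I*pi/9)|^2 + 1*|exp(2*I*pi/3)|^2 + 1*|exp(8*I*pi/9)|^2 + 1*|exp(-8*I*pi/9)|^2 + 1*|exp(-2*I*pi/3)|^2 + 1*|exp(-4*I*pi/9)|^2 + 1*|exp(-2*I*pi/9)|^2]
  = (1/9)[(1) + (1) + (1) + (1) + (1) + (1) + (1) + (1) + (1)] = 9/9 = 1.
(Exp terms are combined using exp(i*s)*conj(exp(i*t)) = exp(i*(s-t)), and sums of them are collapsed using the identity that for every m > 1 the m distinct m-th roots of unity sum to 0, e.g. 1 + exp(2*I*pi/3) + exp(-2*I*pi/3) = 0.)
A character is irreducible iff <chi, chi> = 1, so this representation is irreducible.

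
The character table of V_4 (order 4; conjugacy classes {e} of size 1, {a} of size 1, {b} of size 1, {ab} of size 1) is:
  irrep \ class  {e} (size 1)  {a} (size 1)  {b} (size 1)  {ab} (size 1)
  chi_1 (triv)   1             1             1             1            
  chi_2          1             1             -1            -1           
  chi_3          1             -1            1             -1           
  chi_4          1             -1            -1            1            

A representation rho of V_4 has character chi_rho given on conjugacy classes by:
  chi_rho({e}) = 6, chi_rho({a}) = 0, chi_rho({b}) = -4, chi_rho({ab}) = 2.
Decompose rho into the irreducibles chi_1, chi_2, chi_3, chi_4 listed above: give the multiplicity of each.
Multiplicities: chi_1: 1, chi_2: 2, chi_3: 0, chi_4: 3.

Why: Use <chi_rho, chi> = (1/|G|) sum_C |C| * chi_rho(C) * conj(chi(C)) with |G| = 4 for each irreducible chi in the table:
  <chi_rho, chi_1> = (1/4)[1*(6)*conj(1) + 1*(0)*conj(1) + 1*(-4)*conj(1) + 1*(2)*conj(1)]
      = (1/4)[(6) + (0) + (-4) + (2)] = 4/4 = 1
  <chi_rho, chi_2> = (1/4)[1*(6)*conj(1) + 1*(0)*conj(1) + 1*(-4)*conj(-1) + 1*(2)*conj(-1)]
      = (1/4)[(6) + (0) + (4) + (-2)] = 8/4 = 2
  <chi_rho, chi_3> = (1/4)[1*(6)*conj(1) + 1*(0)*conj(-1) + 1*(-4)*conj(1) + 1*(2)*conj(-1)]
      = (1/4)[(6) + (0) + (-4) + (-2)] = 0/4 = 0
  <chi_rho, chi_4> = (1/4)[1*(6)*conj(1) + 1*(0)*conj(-1) + 1*(-4)*conj(-1) + 1*(2)*conj(1)]
      = (1/4)[(6) + (0) + (4) + (2)] = 12/4 = 3
Dimension check: dim(rho) = sum (mult * dim) = 1*1 + 2*1 + 0*1 + 3*1 = 6 = chi_rho(e) = 6.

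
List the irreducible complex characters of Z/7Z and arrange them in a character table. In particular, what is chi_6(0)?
Character table of Z/7Z (irreps indexed chi_0,...,chi_6 with chi_k(m) = zeta_7^(k*m), zeta_7 = exp(2*pi*i/7)):
  irrep \ class  {0} (size 1)  {1} (size 1)    {2} (size 1)    {3} (size 1)    {4} (size 1)    {5} (size 1)    {6} (size 1)  
  chi_0          1             1               1               1               1               1               1             
  chi_1          1             exp(2*I*pi/7)   exp(4*I*pi/7)   exp(6*I*pi/7)   exp(-6*I*pi/7)  exp(-4*I*pi/7)  exp(-2*I*pi/7)
  chi_2          1             exp(4*I*pi/7)   exp(-6*I*pi/7)  exp(-2*I*pi/7)  exp(2*I*pi/7)   exp(6*I*pi/7)   exp(-4*I*pi/7)
  chi_3          1             exp(6*I*pi/7)   exp(-2*I*pi/7)  exp(4*I*pi/7)   exp(-4*I*pi/7)  exp(2*I*pi/7)   exp(-6*I*pi/7)
  chi_4          1             exp(-6*I*pi/7)  exp(2*I*pi/7)   exp(-4*I*pi/7)  exp(4*I*pi/7)   exp(-2*I*pi/7)  exp(6*I*pi/7) 
  chi_5          1             exp(-4*I*pi/7)  exp(6*I*pi/7)   exp(2*I*pi/7)   exp(-2*I*pi/7)  exp(-6*I*pi/7)  exp(4*I*pi/7) 
  chi_6          1             exp(-2*I*pi/7)  exp(-4*I*pi/7)  exp(-6*I*pi/7)  exp(6*I*pi/7)   exp(4*I*pi/7)   exp(2*I*pi/7) 

Spot check: chi_6(0) = zeta_7^(6*0) = zeta_7^0 = 1.

Working: Z/7Z is abelian, so all 7 irreducible complex representations are 1-dimensional. They are given by chi_k(m) = zeta_7^(k*m) for k = 0,...,6. Row orthogonality: sum_m chi_k(m) conj(chi_l(m)) = 7 * [k = l].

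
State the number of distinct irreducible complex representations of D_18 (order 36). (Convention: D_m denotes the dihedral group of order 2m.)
12

Working: The number of irreducible complex representations of a finite group equals its number of conjugacy classes. D_18 has 12 conjugacy classes (n/2 + 3 for n even), so D_18 (order 36) has exactly 12 irreducible complex representations.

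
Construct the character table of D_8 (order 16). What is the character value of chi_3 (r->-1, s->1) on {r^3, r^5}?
Conjugacy classes: {e} of size 1, {r^4} of size 1, {r^1, r^7} of size 2, {r^2, r^6} of size 2, {r^3, r^5} of size 2, {s, sr^2, ...} of size 4, {sr, sr^3, ...} of size 4.
Character table:
  irrep \ class              {e} (size 1)  {r^4} (size 1)  {r^1, r^7} (size 2)  {r^2, r^6} (size 2)  {r^3, r^5} (size 2)  {s, sr^2, ...} (size 4)  {sr, sr^3, ...} (size 4)
  chi_1 (triv)               1             1               1                    1                    1                    1                        1                       
  chi_2 (sign: r->1, s->-1)  1             1               1                    1                    1                    -1                       -1                      
  chi_3 (r->-1, s->1)        1             1               -1                   1                    -1                   1                        -1                      
  chi_4 (r->-1, s->-1)       1             1               -1                   1                    -1                   -1                       1                       
  chi_5 (2d, j=1)            2             -2              sqrt(2)              0                    -sqrt(2)             0                        0                       
  chi_6 (2d, j=2)            2             2               0                    -2                   0                    0                        0                       
  chi_7 (2d, j=3)            2             -2              -sqrt(2)             0                    sqrt(2)              0                        0                       

Spot check: chi_3 (r->-1, s->1) on {r^3, r^5} = -1.

Solution. D_8 has order 2*8 = 16 with 7 conjugacy classes, hence 7 irreducibles. Sum of squared dims 1 + 1 + 1 + 1 + 4 + 4 + 4 = 16 = |G|. Linear characters come from the abelianisation; the 2-dimensional irreps have character r^k -> 2*cos(2*pi*j*k/8), reflections -> 0.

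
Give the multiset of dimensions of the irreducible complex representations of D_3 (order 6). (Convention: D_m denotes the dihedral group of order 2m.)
Dimensions: 1, 1, 2

Explanation: There are 3 irreducibles (= number of conjugacy classes). Their dimensions d_i satisfy sum d_i^2 = |G| = 6: 1 + 1 + 4 = 6.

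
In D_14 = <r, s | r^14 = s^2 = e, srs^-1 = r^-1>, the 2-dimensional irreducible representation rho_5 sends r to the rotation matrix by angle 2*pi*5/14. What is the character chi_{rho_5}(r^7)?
chi_{rho_5}(r^7) = 2*cos(2*pi*5*7/14) = -2

Working: rho_5(r^7) is rotation by angle 2*pi*5*7/14, whose trace is 2*cos(2*pi*5*7/14) = -2.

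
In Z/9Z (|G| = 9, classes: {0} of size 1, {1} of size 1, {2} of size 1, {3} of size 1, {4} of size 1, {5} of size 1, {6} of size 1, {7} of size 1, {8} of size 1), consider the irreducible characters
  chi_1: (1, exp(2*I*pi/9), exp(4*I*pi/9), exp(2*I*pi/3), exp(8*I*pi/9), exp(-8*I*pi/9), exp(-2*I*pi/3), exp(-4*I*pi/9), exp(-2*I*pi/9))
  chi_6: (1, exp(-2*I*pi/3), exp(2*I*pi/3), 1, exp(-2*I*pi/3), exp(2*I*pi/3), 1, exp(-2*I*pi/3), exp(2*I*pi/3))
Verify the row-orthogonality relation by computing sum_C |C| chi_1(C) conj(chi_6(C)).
Sum = 0; so <chi_1, chi_6> = 0 (distinct irreducibles are orthogonal).

Proof sketch: Compute term by term over conjugacy classes (|C| * chi_1(C) * conj(chi_6(C))):
  1*(1)*conj(1) + 1*(exp(2*I*pi/9))*conj(exp(-2*I*pi/3)) + 1*(exp(4*I*pi/9))*conj(exp(2*I*pi/3)) + 1*(exp(2*I*pi/3))*conj(1) + 1*(exp(8*I*pi/9))*conj(exp(-2*I*pi/3)) + 1*(exp(-8*I*pi/9))*conj(exp(2*I*pi/3)) + 1*(exp(-2*I*pi/3))*conj(1) + 1*(exp(-4*I*pi/9))*conj(exp(-2*I*pi/3)) + 1*(exp(-2*I*pi/9))*conj(exp(2*I*pi/3))
  = (1) + (exp(8*I*pi/9)) + (exp(-2*I*pi/9)) + (exp(2*I*pi/3)) + (exp(-4*I*pi/9)) + (exp(4*I*pi/9)) + (exp(-2*I*pi/3)) + (exp(2*I*pi/9)) + (exp(-8*I*pi/9))
  = 0.
(Exp terms are combined using exp(i*s)*conj(exp(i*t)) = exp(i*(s-t)), and sums of them are collapsed using the identity that for every m > 1 the m distinct m-th roots of unity sum to 0, e.g. 1 + exp(2*I*pi/3) + exp(-2*I*pi/3) = 0.)
Dividing by |G| = 9 gives 0/9 = 0, matching the row-orthogonality relation <chi_1, chi_6> = [chi_1 = chi_6].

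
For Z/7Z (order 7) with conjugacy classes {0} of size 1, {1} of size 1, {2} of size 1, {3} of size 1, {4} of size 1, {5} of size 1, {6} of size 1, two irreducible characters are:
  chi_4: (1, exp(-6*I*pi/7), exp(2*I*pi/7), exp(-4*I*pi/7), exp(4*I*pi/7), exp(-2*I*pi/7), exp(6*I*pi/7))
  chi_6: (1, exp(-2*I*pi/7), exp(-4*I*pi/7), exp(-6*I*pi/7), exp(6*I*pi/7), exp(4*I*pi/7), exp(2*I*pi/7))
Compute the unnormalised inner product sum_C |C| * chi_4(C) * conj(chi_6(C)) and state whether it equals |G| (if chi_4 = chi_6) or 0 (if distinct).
Sum = 0; so <chi_4, chi_6> = 0 (distinct irreducibles are orthogonal).

Details: Compute term by term over conjugacy classes (|C| * chi_4(C) * conj(chi_6(C))):
  1*(1)*conj(1) + 1*(exp(-6*I*pi/7))*conj(exp(-2*I*pi/7)) + 1*(exp(2*I*pi/7))*conj(exp(-4*I*pi/7)) + 1*(exp(-4*I*pi/7))*conj(exp(-6*I*pi/7)) + 1*(exp(4*I*pi/7))*conj(exp(6*I*pi/7)) + 1*(exp(-2*I*pi/7))*conj(exp(4*I*pi/7)) + 1*(exp(6*I*pi/7))*conj(exp(2*I*pi/7))
  = (1) + (exp(-4*I*pi/7)) + (exp(6*I*pi/7)) + (exp(2*I*pi/7)) + (exp(-2*I*pi/7)) + (exp(-6*I*pi/7)) + (exp(4*I*pi/7))
  = 0.
(Exp terms are combined using exp(i*s)*conj(exp(i*t)) = exp(i*(s-t)), and sums of them are collapsed using the identity that for every m > 1 the m distinct m-th roots of unity sum to 0, e.g. 1 + exp(2*I*pi/3) + exp(-2*I*pi/3) = 0.)
Dividing by |G| = 7 gives 0/7 = 0, matching the row-orthogonality relation <chi_4, chi_6> = [chi_4 = chi_6].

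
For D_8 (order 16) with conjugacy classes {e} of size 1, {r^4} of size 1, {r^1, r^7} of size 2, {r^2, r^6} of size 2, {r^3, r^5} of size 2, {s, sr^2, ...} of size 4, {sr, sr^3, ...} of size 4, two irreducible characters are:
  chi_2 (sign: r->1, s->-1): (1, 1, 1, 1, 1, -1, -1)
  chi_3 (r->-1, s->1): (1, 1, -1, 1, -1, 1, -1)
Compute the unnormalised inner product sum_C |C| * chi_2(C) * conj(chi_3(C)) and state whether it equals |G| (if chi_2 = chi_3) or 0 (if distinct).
Sum = 0; so <chi_2, chi_3> = 0 (distinct irreducibles are orthogonal).

Reasoning: Compute term by term over conjugacy classes (|C| * chi_2(C) * conj(chi_3(C))):
  1*(1)*conj(1) + 1*(1)*conj(1) + 2*(1)*conj(-1) + 2*(1)*conj(1) + 2*(1)*conj(-1) + 4*(-1)*conj(1) + 4*(-1)*conj(-1)
  = (1) + (1) + (-2) + (2) + (-2) + (-4) + (4)
  = 0.
Dividing by |G| = 16 gives 0/16 = 0, matching the row-orthogonality relation <chi_2, chi_3> = [chi_2 = chi_3].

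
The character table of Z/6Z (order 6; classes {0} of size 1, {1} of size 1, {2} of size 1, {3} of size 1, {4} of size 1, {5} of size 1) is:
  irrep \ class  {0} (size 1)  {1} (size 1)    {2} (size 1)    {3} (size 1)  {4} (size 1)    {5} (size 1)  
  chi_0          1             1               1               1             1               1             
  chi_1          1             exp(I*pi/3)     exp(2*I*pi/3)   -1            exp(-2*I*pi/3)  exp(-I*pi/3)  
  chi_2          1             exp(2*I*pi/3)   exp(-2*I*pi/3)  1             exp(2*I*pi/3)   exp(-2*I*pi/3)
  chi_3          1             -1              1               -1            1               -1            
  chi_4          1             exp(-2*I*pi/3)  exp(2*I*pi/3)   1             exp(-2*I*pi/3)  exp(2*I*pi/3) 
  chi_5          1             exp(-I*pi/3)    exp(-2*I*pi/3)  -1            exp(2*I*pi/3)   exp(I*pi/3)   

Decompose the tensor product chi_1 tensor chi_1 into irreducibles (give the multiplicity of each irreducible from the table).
chi_1 tensor chi_1 = chi_2 (all other irreducibles have multiplicity 0).

Argument: The character of a tensor product is the pointwise product (chi_1 * chi_1)(C) = chi_1(C) * chi_1(C):
  {0}: (1)*(1), {1}: (exp(I*pi/3))*(exp(I*pi/3)), {2}: (exp(2*I*pi/3))*(exp(2*I*pi/3)), {3}: (-1)*(-1), {4}: (exp(-2*I*pi/3))*(exp(-2*I*pi/3)), {5}: (exp(-I*pi/3))*(exp(-I*pi/3))
so (chi_1 * chi_1) takes values
  {0} -> 1, {1} -> exp(2*I*pi/3), {2} -> exp(-2*I*pi/3), {3} -> 1, {4} -> exp(2*I*pi/3), {5} -> exp(-2*I*pi/3).
Now take the inner product of this character with each irreducible chi from the table, <chi_1*chi_1, chi> = (1/6) sum_C |C| (chi_1*chi_1)(C) conj(chi(C)):
  <chi_1*chi_1, chi_0> = (1/6)[1*(1)*conj(1) + 1*(exp(2*I*pi/3))*conj(1) + 1*(exp(-2*I*pi/3))*conj(1) + 1*(1)*conj(1) + 1*(exp(2*I*pi/3))*conj(1) + 1*(exp(-2*I*pi/3))*conj(1)]
      = (1/6)[(1) + (exp(2*I*pi/3)) + (exp(-2*I*pi/3)) + (1) + (exp(2*I*pi/3)) + (exp(-2*I*pi/3))] = 0/6 = 0
  <chi_1*chi_1, chi_1> = (1/6)[1*(1)*conj(1) + 1*(exp(2*I*pi/3))*conj(exp(I*pi/3)) + 1*(exp(-2*I*pi/3))*conj(exp(2*I*pi/3)) + 1*(1)*conj(-1) + 1*(exp(2*I*pi/3))*conj(exp(-2*I*pi/3)) + 1*(exp(-2*I*pi/3))*conj(exp(-I*pi/3))]
      = (1/6)[(1) + (exp(I*pi/3)) + (exp(2*I*pi/3)) + (-1) + (exp(-2*I*pi/3)) + (exp(-I*pi/3))] = 0/6 = 0
  <chi_1*chi_1, chi_2> = (1/6)[1*(1)*conj(1) + 1*(exp(2*I*pi/3))*conj(exp(2*I*pi/3)) + 1*(exp(-2*I*pi/3))*conj(exp(-2*I*pi/3)) + 1*(1)*conj(1) + 1*(exp(2*I*pi/3))*conj(exp(2*I*pi/3)) + 1*(exp(-2*I*pi/3))*conj(exp(-2*I*pi/3))]
      = (1/6)[(1) + (1) + (1) + (1) + (1) + (1)] = 6/6 = 1
  <chi_1*chi_1, chi_3> = (1/6)[1*(1)*conj(1) + 1*(exp(2*I*pi/3))*conj(-1) + 1*(exp(-2*I*pi/3))*conj(1) + 1*(1)*conj(-1) + 1*(exp(2*I*pi/3))*conj(1) + 1*(exp(-2*I*pi/3))*conj(-1)]
      = (1/6)[(1) + (-exp(2*I*pi/3)) + (exp(-2*I*pi/3)) + (-1) + (exp(2*I*pi/3)) + (-exp(-2*I*pi/3))] = 0/6 = 0
  <chi_1*chi_1, chi_4> = (1/6)[1*(1)*conj(1) + 1*(exp(2*I*pi/3))*conj(exp(-2*I*pi/3)) + 1*(exp(-2*I*pi/3))*conj(exp(2*I*pi/3)) + 1*(1)*conj(1) + 1*(exp(2*I*pi/3))*conj(exp(-2*I*pi/3)) + 1*(exp(-2*I*pi/3))*conj(exp(2*I*pi/3))]
      = (1/6)[(1) + (exp(-2*I*pi/3)) + (exp(2*I*pi/3)) + (1) + (exp(-2*I*pi/3)) + (exp(2*I*pi/3))] = 0/6 = 0
  <chi_1*chi_1, chi_5> = (1/6)[1*(1)*conj(1) + 1*(exp(2*I*pi/3))*conj(exp(-I*pi/3)) + 1*(exp(-2*I*pi/3))*conj(exp(-2*I*pi/3)) + 1*(1)*conj(-1) + 1*(exp(2*I*pi/3))*conj(exp(2*I*pi/3)) + 1*(exp(-2*I*pi/3))*conj(exp(I*pi/3))]
      = (1/6)[(1) + (-1) + (1) + (-1) + (1) + (-1)] = 0/6 = 0
(Exp terms are combined using exp(i*s)*conj(exp(i*t)) = exp(i*(s-t)), and sums of them are collapsed using the identity that for every m > 1 the m distinct m-th roots of unity sum to 0, e.g. 1 + exp(2*I*pi/3) + exp(-2*I*pi/3) = 0.)
Hence the multiplicities are chi_2: 1. Dimension check: dim(chi_1)*dim(chi_1) = 1*1 = 1 and sum (mult * dim) = 1*1 = 1.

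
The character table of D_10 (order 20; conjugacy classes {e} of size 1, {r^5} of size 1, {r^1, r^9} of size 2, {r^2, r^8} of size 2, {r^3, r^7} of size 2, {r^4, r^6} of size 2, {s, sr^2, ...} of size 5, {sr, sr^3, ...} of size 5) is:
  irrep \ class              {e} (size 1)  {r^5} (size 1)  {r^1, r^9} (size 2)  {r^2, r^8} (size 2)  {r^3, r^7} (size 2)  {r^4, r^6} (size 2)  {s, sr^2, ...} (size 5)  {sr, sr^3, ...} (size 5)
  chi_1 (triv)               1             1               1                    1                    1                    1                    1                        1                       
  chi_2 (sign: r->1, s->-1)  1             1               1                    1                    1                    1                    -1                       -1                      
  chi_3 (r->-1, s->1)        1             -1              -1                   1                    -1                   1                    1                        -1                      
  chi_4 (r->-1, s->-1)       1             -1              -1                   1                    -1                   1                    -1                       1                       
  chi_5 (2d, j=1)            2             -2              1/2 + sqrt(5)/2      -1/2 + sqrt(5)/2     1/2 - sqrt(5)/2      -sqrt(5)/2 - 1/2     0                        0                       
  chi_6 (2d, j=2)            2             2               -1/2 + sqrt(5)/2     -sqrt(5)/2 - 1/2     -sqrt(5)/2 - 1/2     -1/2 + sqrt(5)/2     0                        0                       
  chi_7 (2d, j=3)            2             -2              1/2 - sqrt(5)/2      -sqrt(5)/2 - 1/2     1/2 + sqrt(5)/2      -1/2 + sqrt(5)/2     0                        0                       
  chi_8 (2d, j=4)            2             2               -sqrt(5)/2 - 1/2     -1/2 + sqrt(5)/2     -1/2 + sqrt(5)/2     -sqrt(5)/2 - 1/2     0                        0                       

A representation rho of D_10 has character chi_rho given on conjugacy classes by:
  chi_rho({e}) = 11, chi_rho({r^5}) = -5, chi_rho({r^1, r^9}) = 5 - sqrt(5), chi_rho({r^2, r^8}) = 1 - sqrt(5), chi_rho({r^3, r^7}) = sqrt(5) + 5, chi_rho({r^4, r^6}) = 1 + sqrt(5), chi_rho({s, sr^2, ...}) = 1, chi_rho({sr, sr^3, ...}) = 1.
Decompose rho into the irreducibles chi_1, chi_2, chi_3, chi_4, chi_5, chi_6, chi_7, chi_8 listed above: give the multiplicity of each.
Multiplicities: chi_1: 2, chi_2: 1, chi_3: 0, chi_4: 0, chi_5: 1, chi_6: 0, chi_7: 3, chi_8: 0.

Solution. Use <chi_rho, chi> = (1/|G|) sum_C |C| * chi_rho(C) * conj(chi(C)) with |G| = 20 for each irreducible chi in the table:
  <chi_rho, chi_1> = (1/20)[1*(11)*conj(1) + 1*(-5)*conj(1) + 2*(5 - sqrt(5))*conj(1) + 2*(1 - sqrt(5))*conj(1) + 2*(sqrt(5) + 5)*conj(1) + 2*(1 + sqrt(5))*conj(1) + 5*(1)*conj(1) + 5*(1)*conj(1)]
      = (1/20)[(11) + (-5) + (10 - 2*sqrt(5)) + (2 - 2*sqrt(5)) + (2*sqrt(5) + 10) + (2 + 2*sqrt(5)) + (5) + (5)] = 40/20 = 2
  <chi_rho, chi_2> = (1/20)[1*(11)*conj(1) + 1*(-5)*conj(1) + 2*(5 - sqrt(5))*conj(1) + 2*(1 - sqrt(5))*conj(1) + 2*(sqrt(5) + 5)*conj(1) + 2*(1 + sqrt(5))*conj(1) + 5*(1)*conj(-1) + 5*(1)*conj(-1)]
      = (1/20)[(11) + (-5) + (10 - 2*sqrt(5)) + (2 - 2*sqrt(5)) + (2*sqrt(5) + 10) + (2 + 2*sqrt(5)) + (-5) + (-5)] = 20/20 = 1
  <chi_rho, chi_3> = (1/20)[1*(11)*conj(1) + 1*(-5)*conj(-1) + 2*(5 - sqrt(5))*conj(-1) + 2*(1 - sqrt(5))*conj(1) + 2*(sqrt(5) + 5)*conj(-1) + 2*(1 + sqrt(5))*conj(1) + 5*(1)*conj(1) + 5*(1)*conj(-1)]
      = (1/20)[(11) + (5) + (-10 + 2*sqrt(5)) + (2 - 2*sqrt(5)) + (-10 - 2*sqrt(5)) + (2 + 2*sqrt(5)) + (5) + (-5)] = 0/20 = 0
  <chi_rho, chi_4> = (1/20)[1*(11)*conj(1) + 1*(-5)*conj(-1) + 2*(5 - sqrt(5))*conj(-1) + 2*(1 - sqrt(5))*conj(1) + 2*(sqrt(5) + 5)*conj(-1) + 2*(1 + sqrt(5))*conj(1) + 5*(1)*conj(-1) + 5*(1)*conj(1)]
      = (1/20)[(11) + (5) + (-10 + 2*sqrt(5)) + (2 - 2*sqrt(5)) + (-10 - 2*sqrt(5)) + (2 + 2*sqrt(5)) + (-5) + (5)] = 0/20 = 0
  <chi_rho, chi_5> = (1/20)[1*(11)*conj(2) + 1*(-5)*conj(-2) + 2*(5 - sqrt(5))*conj(1/2 + sqrt(5)/2) + 2*(1 - sqrt(5))*conj(-1/2 + sqrt(5)/2) + 2*(sqrt(5) + 5)*conj(1/2 - sqrt(5)/2) + 2*(1 + sqrt(5))*conj(-sqrt(5)/2 - 1/2) + 5*(1)*conj(0) + 5*(1)*conj(0)]
      = (1/20)[(22) + (10) + (4*sqrt(5)) + (-6 + 2*sqrt(5)) + (-4*sqrt(5)) + (-6 - 2*sqrt(5)) + (0) + (0)] = 20/20 = 1
  <chi_rho, chi_6> = (1/20)[1*(11)*conj(2) + 1*(-5)*conj(2) + 2*(5 - sqrt(5))*conj(-1/2 + sqrt(5)/2) + 2*(1 - sqrt(5))*conj(-sqrt(5)/2 - 1/2) + 2*(sqrt(5) + 5)*conj(-sqrt(5)/2 - 1/2) + 2*(1 + sqrt(5))*conj(-1/2 + sqrt(5)/2) + 5*(1)*conj(0) + 5*(1)*conj(0)]
      = (1/20)[(22) + (-10) + (-10 + 6*sqrt(5)) + (4) + (-6*sqrt(5) - 10) + (4) + (0) + (0)] = 0/20 = 0
  <chi_rho, chi_7> = (1/20)[1*(11)*conj(2) + 1*(-5)*conj(-2) + 2*(5 - sqrt(5))*conj(1/2 - sqrt(5)/2) + 2*(1 - sqrt(5))*conj(-sqrt(5)/2 - 1/2) + 2*(sqrt(5) + 5)*conj(1/2 + sqrt(5)/2) + 2*(1 + sqrt(5))*conj(-1/2 + sqrt(5)/2) + 5*(1)*conj(0) + 5*(1)*conj(0)]
      = (1/20)[(22) + (10) + (10 - 6*sqrt(5)) + (4) + (10 + 6*sqrt(5)) + (4) + (0) + (0)] = 60/20 = 3
  <chi_rho, chi_8> = (1/20)[1*(11)*conj(2) + 1*(-5)*conj(2) + 2*(5 - sqrt(5))*conj(-sqrt(5)/2 - 1/2) + 2*(1 - sqrt(5))*conj(-1/2 + sqrt(5)/2) + 2*(sqrt(5) + 5)*conj(-1/2 + sqrt(5)/2) + 2*(1 + sqrt(5))*conj(-sqrt(5)/2 - 1/2) + 5*(1)*conj(0) + 5*(1)*conj(0)]
      = (1/20)[(22) + (-10) + (-4*sqrt(5)) + (-6 + 2*sqrt(5)) + (4*sqrt(5)) + (-6 - 2*sqrt(5)) + (0) + (0)] = 0/20 = 0
Dimension check: dim(rho) = sum (mult * dim) = 2*1 + 1*1 + 0*1 + 0*1 + 1*2 + 0*2 + 3*2 + 0*2 = 11 = chi_rho(e) = 11.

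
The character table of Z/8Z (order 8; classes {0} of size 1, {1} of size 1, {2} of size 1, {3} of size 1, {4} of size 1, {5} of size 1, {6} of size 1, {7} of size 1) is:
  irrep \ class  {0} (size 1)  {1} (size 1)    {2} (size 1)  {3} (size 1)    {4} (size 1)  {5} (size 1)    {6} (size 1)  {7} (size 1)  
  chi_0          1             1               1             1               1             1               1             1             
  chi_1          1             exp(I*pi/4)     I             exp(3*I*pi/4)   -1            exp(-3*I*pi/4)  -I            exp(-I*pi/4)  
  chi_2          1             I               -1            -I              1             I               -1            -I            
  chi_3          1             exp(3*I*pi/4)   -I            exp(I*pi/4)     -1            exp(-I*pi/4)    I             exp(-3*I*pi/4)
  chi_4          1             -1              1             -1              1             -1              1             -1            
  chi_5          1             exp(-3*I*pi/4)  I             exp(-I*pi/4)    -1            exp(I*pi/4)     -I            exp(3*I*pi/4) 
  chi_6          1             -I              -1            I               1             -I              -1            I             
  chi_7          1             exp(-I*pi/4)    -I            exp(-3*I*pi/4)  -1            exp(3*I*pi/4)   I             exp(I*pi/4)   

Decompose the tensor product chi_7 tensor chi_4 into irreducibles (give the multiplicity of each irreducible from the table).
chi_7 tensor chi_4 = chi_3 (all other irreducibles have multiplicity 0).

Working: The character of a tensor product is the pointwise product (chi_7 * chi_4)(C) = chi_7(C) * chi_4(C):
  {0}: (1)*(1), {1}: (exp(-I*pi/4))*(-1), {2}: (-I)*(1), {3}: (exp(-3*I*pi/4))*(-1), {4}: (-1)*(1), {5}: (exp(3*I*pi/4))*(-1), {6}: (I)*(1), {7}: (exp(I*pi/4))*(-1)
so (chi_7 * chi_4) takes values
  {0} -> 1, {1} -> -exp(-I*pi/4), {2} -> -I, {3} -> -exp(-3*I*pi/4), {4} -> -1, {5} -> -exp(3*I*pi/4), {6} -> I, {7} -> -exp(I*pi/4).
Now take the inner product of this character with each irreducible chi from the table, <chi_7*chi_4, chi> = (1/8) sum_C |C| (chi_7*chi_4)(C) conj(chi(C)):
  <chi_7*chi_4, chi_0> = (1/8)[1*(1)*conj(1) + 1*(-exp(-I*pi/4))*conj(1) + 1*(-I)*conj(1) + 1*(-exp(-3*I*pi/4))*conj(1) + 1*(-1)*conj(1) + 1*(-exp(3*I*pi/4))*conj(1) + 1*(I)*conj(1) + 1*(-exp(I*pi/4))*conj(1)]
      = (1/8)[(1) + (-exp(-I*pi/4)) + (-I) + (-exp(-3*I*pi/4)) + (-1) + (-exp(3*I*pi/4)) + (I) + (-exp(I*pi/4))] = 0/8 = 0
  <chi_7*chi_4, chi_1> = (1/8)[1*(1)*conj(1) + 1*(-exp(-I*pi/4))*conj(exp(I*pi/4)) + 1*(-I)*conj(I) + 1*(-exp(-3*I*pi/4))*conj(exp(3*I*pi/4)) + 1*(-1)*conj(-1) + 1*(-exp(3*I*pi/4))*conj(exp(-3*I*pi/4)) + 1*(I)*conj(-I) + 1*(-exp(I*pi/4))*conj(exp(-I*pi/4))]
      = (1/8)[(1) + (I) + (-1) + (-I) + (1) + (I) + (-1) + (-I)] = 0/8 = 0
  <chi_7*chi_4, chi_2> = (1/8)[1*(1)*conj(1) + 1*(-exp(-I*pi/4))*conj(I) + 1*(-I)*conj(-1) + 1*(-exp(-3*I*pi/4))*conj(-I) + 1*(-1)*conj(1) + 1*(-exp(3*I*pi/4))*conj(I) + 1*(I)*conj(-1) + 1*(-exp(I*pi/4))*conj(-I)]
      = (1/8)[(1) + (exp(I*pi/4)) + (I) + (-exp(-I*pi/4)) + (-1) + (exp(-3*I*pi/4)) + (-I) + (-exp(3*I*pi/4))] = 0/8 = 0
  <chi_7*chi_4, chi_3> = (1/8)[1*(1)*conj(1) + 1*(-exp(-I*pi/4))*conj(exp(3*I*pi/4)) + 1*(-I)*conj(-I) + 1*(-exp(-3*I*pi/4))*conj(exp(I*pi/4)) + 1*(-1)*conj(-1) + 1*(-exp(3*I*pi/4))*conj(exp(-I*pi/4)) + 1*(I)*conj(I) + 1*(-exp(I*pi/4))*conj(exp(-3*I*pi/4))]
      = (1/8)[(1) + (1) + (1) + (1) + (1) + (1) + (1) + (1)] = 8/8 = 1
  <chi_7*chi_4, chi_4> = (1/8)[1*(1)*conj(1) + 1*(-exp(-I*pi/4))*conj(-1) + 1*(-I)*conj(1) + 1*(-exp(-3*I*pi/4))*conj(-1) + 1*(-1)*conj(1) + 1*(-exp(3*I*pi/4))*conj(-1) + 1*(I)*conj(1) + 1*(-exp(I*pi/4))*conj(-1)]
      = (1/8)[(1) + (exp(-I*pi/4)) + (-I) + (exp(-3*I*pi/4)) + (-1) + (exp(3*I*pi/4)) + (I) + (exp(I*pi/4))] = 0/8 = 0
  <chi_7*chi_4, chi_5> = (1/8)[1*(1)*conj(1) + 1*(-exp(-I*pi/4))*conj(exp(-3*I*pi/4)) + 1*(-I)*conj(I) + 1*(-exp(-3*I*pi/4))*conj(exp(-I*pi/4)) + 1*(-1)*conj(-1) + 1*(-exp(3*I*pi/4))*conj(exp(I*pi/4)) + 1*(I)*conj(-I) + 1*(-exp(I*pi/4))*conj(exp(3*I*pi/4))]
      = (1/8)[(1) + (-I) + (-1) + (I) + (1) + (-I) + (-1) + (I)] = 0/8 = 0
  <chi_7*chi_4, chi_6> = (1/8)[1*(1)*conj(1) + 1*(-exp(-I*pi/4))*conj(-I) + 1*(-I)*conj(-1) + 1*(-exp(-3*I*pi/4))*conj(I) + 1*(-1)*conj(1) + 1*(-exp(3*I*pi/4))*conj(-I) + 1*(I)*conj(-1) + 1*(-exp(I*pi/4))*conj(I)]
      = (1/8)[(1) + (-exp(I*pi/4)) + (I) + (exp(-I*pi/4)) + (-1) + (-exp(-3*I*pi/4)) + (-I) + (exp(3*I*pi/4))] = 0/8 = 0
  <chi_7*chi_4, chi_7> = (1/8)[1*(1)*conj(1) + 1*(-exp(-I*pi/4))*conj(exp(-I*pi/4)) + 1*(-I)*conj(-I) + 1*(-exp(-3*I*pi/4))*conj(exp(-3*I*pi/4)) + 1*(-1)*conj(-1) + 1*(-exp(3*I*pi/4))*conj(exp(3*I*pi/4)) + 1*(I)*conj(I) + 1*(-exp(I*pi/4))*conj(exp(I*pi/4))]
      = (1/8)[(1) + (-1) + (1) + (-1) + (1) + (-1) + (1) + (-1)] = 0/8 = 0
(Exp terms are combined using exp(i*s)*conj(exp(i*t)) = exp(i*(s-t)), and sums of them are collapsed using the identity that for every m > 1 the m distinct m-th roots of unity sum to 0, e.g. 1 + exp(2*I*pi/3) + exp(-2*I*pi/3) = 0.)
Hence the multiplicities are chi_3: 1. Dimension check: dim(chi_7)*dim(chi_4) = 1*1 = 1 and sum (mult * dim) = 1*1 = 1.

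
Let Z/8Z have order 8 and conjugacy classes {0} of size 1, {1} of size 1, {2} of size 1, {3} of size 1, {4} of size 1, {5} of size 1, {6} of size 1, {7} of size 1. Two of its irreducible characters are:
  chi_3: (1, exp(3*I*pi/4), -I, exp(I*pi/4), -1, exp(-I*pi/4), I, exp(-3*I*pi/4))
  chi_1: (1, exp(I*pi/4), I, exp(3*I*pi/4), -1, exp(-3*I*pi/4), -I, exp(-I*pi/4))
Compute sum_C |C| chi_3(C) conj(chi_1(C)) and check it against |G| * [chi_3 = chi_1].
Sum = 0; so <chi_3, chi_1> = 0 (distinct irreducibles are orthogonal).

Why: Compute term by term over conjugacy classes (|C| * chi_3(C) * conj(chi_1(C))):
  1*(1)*conj(1) + 1*(exp(3*I*pi/4))*conj(exp(I*pi/4)) + 1*(-I)*conj(I) + 1*(exp(I*pi/4))*conj(exp(3*I*pi/4)) + 1*(-1)*conj(-1) + 1*(exp(-I*pi/4))*conj(exp(-3*I*pi/4)) + 1*(I)*conj(-I) + 1*(exp(-3*I*pi/4))*conj(exp(-I*pi/4))
  = (1) + (I) + (-1) + (-I) + (1) + (I) + (-1) + (-I)
  = 0.
(Exp terms are combined using exp(i*s)*conj(exp(i*t)) = exp(i*(s-t)), and sums of them are collapsed using the identity that for every m > 1 the m distinct m-th roots of unity sum to 0, e.g. 1 + exp(2*I*pi/3) + exp(-2*I*pi/3) = 0.)
Dividing by |G| = 8 gives 0/8 = 0, matching the row-orthogonality relation <chi_3, chi_1> = [chi_3 = chi_1].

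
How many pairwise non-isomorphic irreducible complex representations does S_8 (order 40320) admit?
22

Why: The number of irreducible complex representations of a finite group equals its number of conjugacy classes. Conjugacy classes in S_8 correspond to cycle types, i.e. partitions of 8; there are p(8) = 22 of them, so S_8 (order 40320) has exactly 22 irreducible complex representations.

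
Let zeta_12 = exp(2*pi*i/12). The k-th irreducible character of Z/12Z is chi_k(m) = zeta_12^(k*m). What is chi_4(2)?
chi_4(2) = zeta_12^8 = exp(-2*I*pi/3)

Proof sketch: chi_4(2) = zeta_12^(4*2) = zeta_12^8. Since zeta_12^12 = 1, this equals zeta_12^8 = exp(2*pi*i*8/12) = exp(-2*I*pi/3).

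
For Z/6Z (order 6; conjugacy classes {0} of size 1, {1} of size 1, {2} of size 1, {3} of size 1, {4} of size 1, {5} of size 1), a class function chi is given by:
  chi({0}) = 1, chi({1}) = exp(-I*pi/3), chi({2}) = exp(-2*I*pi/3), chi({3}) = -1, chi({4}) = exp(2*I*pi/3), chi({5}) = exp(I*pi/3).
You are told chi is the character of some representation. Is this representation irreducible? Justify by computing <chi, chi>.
Irreducible: <chi, chi> = 1.

Details: <chi, chi> = (1/|G|) sum_C |C| * |chi(C)|^2 = (1/6)[1*|1|^2 + 1*|exp(-I*pi/3)|^2 + 1*|exp(-2*I*pi/3)|^2 + 1*|-1|^2 + 1*|exp(2*I*pi/3)|^2 + 1*|exp(I*pi/3)|^2]
  = (1/6)[(1) + (1) + (1) + (1) + (1) + (1)] = 6/6 = 1.
(Exp terms are combined using exp(i*s)*conj(exp(i*t)) = exp(i*(s-t)), and sums of them are collapsed using the identity that for every m > 1 the m distinct m-th roots of unity sum to 0, e.g. 1 + exp(2*I*pi/3) + exp(-2*I*pi/3) = 0.)
A character is irreducible iff <chi, chi> = 1, so this representation is irreducible.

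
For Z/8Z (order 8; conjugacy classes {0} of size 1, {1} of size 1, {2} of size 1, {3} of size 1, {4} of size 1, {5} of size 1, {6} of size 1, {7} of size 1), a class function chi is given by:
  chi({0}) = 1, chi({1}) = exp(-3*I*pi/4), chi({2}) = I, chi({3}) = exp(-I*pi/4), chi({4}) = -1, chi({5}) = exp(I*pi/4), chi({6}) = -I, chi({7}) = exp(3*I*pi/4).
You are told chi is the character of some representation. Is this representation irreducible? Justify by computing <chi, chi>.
Irreducible: <chi, chi> = 1.

Explanation: <chi, chi> = (1/|G|) sum_C |C| * |chi(C)|^2 = (1/8)[1*|1|^2 + 1*|exp(-3*I*pi/4)|^2 + 1*|I|^2 + 1*|exp(-I*pi/4)|^2 + 1*|-1|^2 + 1*|exp(I*pi/4)|^2 + 1*|-I|^2 + 1*|exp(3*I*pi/4)|^2]
  = (1/8)[(1) + (1) + (1) + (1) + (1) + (1) + (1) + (1)] = 8/8 = 1.
(Exp terms are combined using exp(i*s)*conj(exp(i*t)) = exp(i*(s-t)), and sums of them are collapsed using the identity that for every m > 1 the m distinct m-th roots of unity sum to 0, e.g. 1 + exp(2*I*pi/3) + exp(-2*I*pi/3) = 0.)
A character is irreducible iff <chi, chi> = 1, so this representation is irreducible.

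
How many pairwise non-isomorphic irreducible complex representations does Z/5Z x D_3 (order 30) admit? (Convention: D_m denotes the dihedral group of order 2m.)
15

Proof sketch: The number of irreducible complex representations of a finite group equals its number of conjugacy classes. For a direct product, #classes(G x H) = #classes(G) * #classes(H). Z/5Z has 5 classes (abelian), D_3 has 3 classes, so 5 * 3 = 15, so Z/5Z x D_3 (order 30) has exactly 15 irreducible complex representations.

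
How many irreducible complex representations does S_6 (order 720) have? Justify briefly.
11

Reasoning: The number of irreducible complex representations of a finite group equals its number of conjugacy classes. Conjugacy classes in S_6 correspond to cycle types, i.e. partitions of 6; there are p(6) = 11 of them, so S_6 (order 720) has exactly 11 irreducible complex representations.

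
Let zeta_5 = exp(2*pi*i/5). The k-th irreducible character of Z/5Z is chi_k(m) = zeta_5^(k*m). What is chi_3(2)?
chi_3(2) = zeta_5^6 = exp(2*I*pi/5)

chi_3(2) = zeta_5^(3*2) = zeta_5^6. Since zeta_5^5 = 1, this equals zeta_5^1 = exp(2*pi*i*1/5) = exp(2*I*pi/5).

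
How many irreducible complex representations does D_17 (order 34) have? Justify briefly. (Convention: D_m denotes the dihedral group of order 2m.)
10

The number of irreducible complex representations of a finite group equals its number of conjugacy classes. D_17 has 10 conjugacy classes ((n+3)/2 for n odd), so D_17 (order 34) has exactly 10 irreducible complex representations.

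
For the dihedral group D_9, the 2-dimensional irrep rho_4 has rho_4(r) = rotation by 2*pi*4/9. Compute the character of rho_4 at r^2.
chi_{rho_4}(r^2) = 2*cos(2*pi*4*2/9) = 2*cos(2*pi/9)

Derivation: rho_4(r^2) is rotation by angle 2*pi*4*2/9, whose trace is 2*cos(2*pi*4*2/9) = 2*cos(2*pi/9).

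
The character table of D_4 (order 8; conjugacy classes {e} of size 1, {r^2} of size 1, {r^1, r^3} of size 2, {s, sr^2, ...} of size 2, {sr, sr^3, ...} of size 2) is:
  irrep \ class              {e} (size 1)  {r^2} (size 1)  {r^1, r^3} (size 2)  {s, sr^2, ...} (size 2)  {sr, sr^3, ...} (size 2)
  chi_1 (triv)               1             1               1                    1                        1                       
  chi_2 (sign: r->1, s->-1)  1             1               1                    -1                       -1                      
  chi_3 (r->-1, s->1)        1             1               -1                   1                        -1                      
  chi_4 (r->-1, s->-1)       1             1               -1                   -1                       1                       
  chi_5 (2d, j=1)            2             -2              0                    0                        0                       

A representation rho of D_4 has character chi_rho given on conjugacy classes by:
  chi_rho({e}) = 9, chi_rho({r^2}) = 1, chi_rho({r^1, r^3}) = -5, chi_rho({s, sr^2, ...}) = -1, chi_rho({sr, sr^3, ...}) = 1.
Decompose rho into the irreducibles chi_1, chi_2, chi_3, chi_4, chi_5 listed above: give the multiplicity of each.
Multiplicities: chi_1: 0, chi_2: 0, chi_3: 2, chi_4: 3, chi_5: 2.

Derivation: Use <chi_rho, chi> = (1/|G|) sum_C |C| * chi_rho(C) * conj(chi(C)) with |G| = 8 for each irreducible chi in the table:
  <chi_rho, chi_1> = (1/8)[1*(9)*conj(1) + 1*(1)*conj(1) + 2*(-5)*conj(1) + 2*(-1)*conj(1) + 2*(1)*conj(1)]
      = (1/8)[(9) + (1) + (-10) + (-2) + (2)] = 0/8 = 0
  <chi_rho, chi_2> = (1/8)[1*(9)*conj(1) + 1*(1)*conj(1) + 2*(-5)*conj(1) + 2*(-1)*conj(-1) + 2*(1)*conj(-1)]
      = (1/8)[(9) + (1) + (-10) + (2) + (-2)] = 0/8 = 0
  <chi_rho, chi_3> = (1/8)[1*(9)*conj(1) + 1*(1)*conj(1) + 2*(-5)*conj(-1) + 2*(-1)*conj(1) + 2*(1)*conj(-1)]
      = (1/8)[(9) + (1) + (10) + (-2) + (-2)] = 16/8 = 2
  <chi_rho, chi_4> = (1/8)[1*(9)*conj(1) + 1*(1)*conj(1) + 2*(-5)*conj(-1) + 2*(-1)*conj(-1) + 2*(1)*conj(1)]
      = (1/8)[(9) + (1) + (10) + (2) + (2)] = 24/8 = 3
  <chi_rho, chi_5> = (1/8)[1*(9)*conj(2) + 1*(1)*conj(-2) + 2*(-5)*conj(0) + 2*(-1)*conj(0) + 2*(1)*conj(0)]
      = (1/8)[(18) + (-2) + (0) + (0) + (0)] = 16/8 = 2
Dimension check: dim(rho) = sum (mult * dim) = 0*1 + 0*1 + 2*1 + 3*1 + 2*2 = 9 = chi_rho(e) = 9.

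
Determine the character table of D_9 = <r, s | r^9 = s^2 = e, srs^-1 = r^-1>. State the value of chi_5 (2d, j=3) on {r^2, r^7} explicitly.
Conjugacy classes: {e} of size 1, {r^1, r^8} of size 2, {r^2, r^7} of size 2, {r^3, r^6} of size 2, {r^4, r^5} of size 2, {s, sr, ..., sr^8} of size 9.
Character table:
  irrep \ class              {e} (size 1)  {r^1, r^8} (size 2)  {r^2, r^7} (size 2)  {r^3, r^6} (size 2)  {r^4, r^5} (size 2)  {s, sr, ..., sr^8} (size 9)
  chi_1 (triv)               1             1                    1                    1                    1                    1                          
  chi_2 (sign: r->1, s->-1)  1             1                    1                    1                    1                    -1                         
  chi_3 (2d, j=1)            2             2*cos(2*pi/9)        2*cos(4*pi/9)        -1                   -2*cos(pi/9)         0                          
  chi_4 (2d, j=2)            2             2*cos(4*pi/9)        -2*cos(pi/9)         -1                   2*cos(2*pi/9)        0                          
  chi_5 (2d, j=3)            2             -1                   -1                   2                    -1                   0                          
  chi_6 (2d, j=4)            2             -2*cos(pi/9)         2*cos(2*pi/9)        -1                   2*cos(4*pi/9)        0                          

Spot check: chi_5 (2d, j=3) on {r^2, r^7} = -1.

Explanation: D_9 has order 2*9 = 18 with 6 conjugacy classes, hence 6 irreducibles. Sum of squared dims 1 + 1 + 4 + 4 + 4 + 4 = 18 = |G|. Linear characters come from the abelianisation; the 2-dimensional irreps have character r^k -> 2*cos(2*pi*j*k/9), reflections -> 0.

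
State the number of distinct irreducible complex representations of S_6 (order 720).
11

Working: The number of irreducible complex representations of a finite group equals its number of conjugacy classes. Conjugacy classes in S_6 correspond to cycle types, i.e. partitions of 6; there are p(6) = 11 of them, so S_6 (order 720) has exactly 11 irreducible complex representations.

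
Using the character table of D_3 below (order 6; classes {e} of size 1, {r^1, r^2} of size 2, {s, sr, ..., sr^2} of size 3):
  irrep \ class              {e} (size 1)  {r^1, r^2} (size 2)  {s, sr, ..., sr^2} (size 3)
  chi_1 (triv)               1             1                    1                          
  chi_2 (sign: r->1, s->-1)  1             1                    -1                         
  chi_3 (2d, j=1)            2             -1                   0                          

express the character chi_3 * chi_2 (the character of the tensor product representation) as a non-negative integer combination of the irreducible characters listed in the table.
chi_3 tensor chi_2 = chi_3 (all other irreducibles have multiplicity 0).

Solution. The character of a tensor product is the pointwise product (chi_3 * chi_2)(C) = chi_3(C) * chi_2(C):
  {e}: (2)*(1), {r^1, r^2}: (-1)*(1), {s, sr, ..., sr^2}: (0)*(-1)
so (chi_3 * chi_2) takes values
  {e} -> 2, {r^1, r^2} -> -1, {s, sr, ..., sr^2} -> 0.
Now take the inner product of this character with each irreducible chi from the table, <chi_3*chi_2, chi> = (1/6) sum_C |C| (chi_3*chi_2)(C) conj(chi(C)):
  <chi_3*chi_2, chi_1> = (1/6)[1*(2)*conj(1) + 2*(-1)*conj(1) + 3*(0)*conj(1)]
      = (1/6)[(2) + (-2) + (0)] = 0/6 = 0
  <chi_3*chi_2, chi_2> = (1/6)[1*(2)*conj(1) + 2*(-1)*conj(1) + 3*(0)*conj(-1)]
      = (1/6)[(2) + (-2) + (0)] = 0/6 = 0
  <chi_3*chi_2, chi_3> = (1/6)[1*(2)*conj(2) + 2*(-1)*conj(-1) + 3*(0)*conj(0)]
      = (1/6)[(4) + (2) + (0)] = 6/6 = 1
Hence the multiplicities are chi_3: 1. Dimension check: dim(chi_3)*dim(chi_2) = 2*1 = 2 and sum (mult * dim) = 1*2 = 2.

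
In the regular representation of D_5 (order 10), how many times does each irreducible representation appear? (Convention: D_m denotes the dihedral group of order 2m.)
Each irreducible V_i of dimension d_i appears with multiplicity d_i, i.e. rho_reg = (direct sum over all irreducibles V_i) d_i V_i. The irreducible dimensions for D_5 are 1, 1, 2, 2: 2 irreducibles of dimension 1, each with multiplicity 1; 2 irreducibles of dimension 2, each with multiplicity 2. Total dimension 2*1*1 + 2*2*2 = 10 = |G|.

Argument: General theorem: in the regular representation of a finite group G, each irreducible appears with multiplicity equal to its dimension. Check: dim(rho_reg) = sum d_i^2 = 1 + 1 + 4 + 4 = 10 = |G|.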